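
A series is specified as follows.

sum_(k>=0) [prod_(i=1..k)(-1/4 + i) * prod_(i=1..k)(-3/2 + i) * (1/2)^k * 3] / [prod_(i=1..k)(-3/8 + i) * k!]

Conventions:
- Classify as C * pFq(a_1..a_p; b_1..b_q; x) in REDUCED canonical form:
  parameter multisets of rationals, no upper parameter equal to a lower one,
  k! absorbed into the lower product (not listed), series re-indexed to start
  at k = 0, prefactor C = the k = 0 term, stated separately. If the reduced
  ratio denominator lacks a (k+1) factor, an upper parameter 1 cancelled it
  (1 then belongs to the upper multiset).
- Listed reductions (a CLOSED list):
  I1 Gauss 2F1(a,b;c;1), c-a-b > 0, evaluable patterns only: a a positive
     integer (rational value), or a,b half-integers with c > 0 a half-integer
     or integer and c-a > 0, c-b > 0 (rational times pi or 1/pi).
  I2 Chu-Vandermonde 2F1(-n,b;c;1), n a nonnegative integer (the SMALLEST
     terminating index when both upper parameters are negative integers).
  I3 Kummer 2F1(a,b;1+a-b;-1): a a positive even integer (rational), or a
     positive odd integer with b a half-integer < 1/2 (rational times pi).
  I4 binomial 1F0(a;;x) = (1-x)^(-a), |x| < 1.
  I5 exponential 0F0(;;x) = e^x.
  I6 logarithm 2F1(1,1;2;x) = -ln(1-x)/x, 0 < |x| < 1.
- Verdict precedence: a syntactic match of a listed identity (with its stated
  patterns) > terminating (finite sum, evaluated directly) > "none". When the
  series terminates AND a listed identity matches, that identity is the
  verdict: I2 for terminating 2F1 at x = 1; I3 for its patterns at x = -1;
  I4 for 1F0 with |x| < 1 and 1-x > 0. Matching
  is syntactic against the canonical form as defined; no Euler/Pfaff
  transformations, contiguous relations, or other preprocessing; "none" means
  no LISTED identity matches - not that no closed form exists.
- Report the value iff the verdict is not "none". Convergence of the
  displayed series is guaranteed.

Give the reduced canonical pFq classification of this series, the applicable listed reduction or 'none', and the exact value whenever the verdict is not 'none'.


This is 3 * 2F1(-1/2, 3/4; 5/8; 1/2) in reduced canonical form. Verdict: none. No listed pattern accepts 2F1(-1/2, 3/4; 5/8; 1/2).

Key observation: x = (1/2) and the lower running product (prefactor 3) is a rising factorial.
Consecutive-term ratio: r(k) = (1/2) * (k-1/2) (k+3/4) / [(k+5/8) (k+1)] - rational; roots negated = parameters, x = (1/2), C = 3.


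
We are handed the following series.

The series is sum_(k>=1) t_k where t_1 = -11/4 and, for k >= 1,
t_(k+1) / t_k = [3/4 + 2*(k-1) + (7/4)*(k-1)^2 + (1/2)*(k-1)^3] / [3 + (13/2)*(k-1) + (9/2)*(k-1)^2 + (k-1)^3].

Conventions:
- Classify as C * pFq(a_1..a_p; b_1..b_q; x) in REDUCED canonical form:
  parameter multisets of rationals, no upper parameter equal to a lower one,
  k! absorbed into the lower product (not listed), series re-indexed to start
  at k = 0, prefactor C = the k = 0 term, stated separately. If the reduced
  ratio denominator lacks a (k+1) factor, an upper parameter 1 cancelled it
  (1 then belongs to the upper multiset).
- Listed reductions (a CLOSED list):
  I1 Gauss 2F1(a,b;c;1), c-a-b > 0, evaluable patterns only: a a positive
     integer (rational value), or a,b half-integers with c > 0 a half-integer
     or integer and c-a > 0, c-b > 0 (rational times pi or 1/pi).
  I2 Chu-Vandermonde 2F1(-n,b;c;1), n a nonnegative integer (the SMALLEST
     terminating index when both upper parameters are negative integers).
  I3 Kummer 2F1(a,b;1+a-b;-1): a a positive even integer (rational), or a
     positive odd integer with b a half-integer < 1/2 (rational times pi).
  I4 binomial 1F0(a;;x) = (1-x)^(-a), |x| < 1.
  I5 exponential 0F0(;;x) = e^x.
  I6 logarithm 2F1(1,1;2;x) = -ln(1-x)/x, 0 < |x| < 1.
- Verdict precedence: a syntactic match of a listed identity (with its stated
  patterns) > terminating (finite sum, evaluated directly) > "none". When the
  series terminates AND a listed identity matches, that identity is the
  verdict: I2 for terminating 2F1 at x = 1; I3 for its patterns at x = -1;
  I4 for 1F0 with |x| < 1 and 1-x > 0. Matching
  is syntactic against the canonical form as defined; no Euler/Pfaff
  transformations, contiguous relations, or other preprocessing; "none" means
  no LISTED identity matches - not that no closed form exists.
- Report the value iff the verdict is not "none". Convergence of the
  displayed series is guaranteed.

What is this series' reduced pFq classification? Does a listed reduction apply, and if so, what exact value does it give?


This is -11/4 * 2F1(1, 1; 2; 1/2) in reduced canonical form. Verdict (x = 1/2): logarithm (I6) applies (the logarithm: parameters (1,1;2), x = 1/2). Its exact value is (11/2) * ln(1/2).

First insight: with t_0 = -11/4, the ratio is unreduced: k + 3/2 divides both sides (C = -11/4).
Adjacent-term ratio: r(k) = (1/2) * (k+1) (k+1) / [(k+2) (k+1)] - rational in k. x = (1/2); t_0 = -11/4; negate the roots.


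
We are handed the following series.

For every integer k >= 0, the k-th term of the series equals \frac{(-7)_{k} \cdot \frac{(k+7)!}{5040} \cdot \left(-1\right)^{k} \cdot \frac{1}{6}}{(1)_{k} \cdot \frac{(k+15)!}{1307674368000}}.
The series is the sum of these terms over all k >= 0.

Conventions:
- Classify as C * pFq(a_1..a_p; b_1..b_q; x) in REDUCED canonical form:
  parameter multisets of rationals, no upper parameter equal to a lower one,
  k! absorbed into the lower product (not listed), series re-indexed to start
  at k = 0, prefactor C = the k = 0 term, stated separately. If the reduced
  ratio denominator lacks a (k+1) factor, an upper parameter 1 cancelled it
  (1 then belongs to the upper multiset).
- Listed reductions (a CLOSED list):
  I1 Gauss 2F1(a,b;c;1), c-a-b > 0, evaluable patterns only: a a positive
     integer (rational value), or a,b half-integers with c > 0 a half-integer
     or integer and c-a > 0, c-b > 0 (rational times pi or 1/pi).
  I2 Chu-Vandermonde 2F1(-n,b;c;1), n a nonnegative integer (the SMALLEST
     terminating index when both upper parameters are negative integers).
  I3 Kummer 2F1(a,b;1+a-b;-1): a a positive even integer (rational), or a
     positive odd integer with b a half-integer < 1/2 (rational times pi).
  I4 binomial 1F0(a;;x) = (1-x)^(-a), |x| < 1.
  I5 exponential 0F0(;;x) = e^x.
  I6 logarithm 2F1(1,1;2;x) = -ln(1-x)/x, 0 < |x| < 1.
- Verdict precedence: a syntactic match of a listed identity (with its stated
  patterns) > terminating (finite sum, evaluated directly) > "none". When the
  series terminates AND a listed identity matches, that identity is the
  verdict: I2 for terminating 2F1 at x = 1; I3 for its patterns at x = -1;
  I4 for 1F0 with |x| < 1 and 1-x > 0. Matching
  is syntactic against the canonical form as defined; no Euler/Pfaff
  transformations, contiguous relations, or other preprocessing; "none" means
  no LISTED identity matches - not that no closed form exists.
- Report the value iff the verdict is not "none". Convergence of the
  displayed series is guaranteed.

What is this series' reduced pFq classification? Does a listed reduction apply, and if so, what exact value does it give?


Prefactor \frac{1}{6}, argument -1: 2F1 with upper {-7, 8} over lower {16}. Verdict: Kummer's theorem (I3) applies (x = -1; c = 16 equals 1+a-b for upper {-7, 8}: listed pattern). Sum: \frac{13}{4}.

Key observation: t_0 being \frac{1}{6}, the factorial ratio (C = 1/6) (k+a-1)!/(a-1)! is a rising factorial (a)_k.
Step ratio: r(k) = -1 * (k-7) (k+8) / [(k+16) (k+1)] - rational in k. x = -1; t_0 = \frac{1}{6}; negate the roots.


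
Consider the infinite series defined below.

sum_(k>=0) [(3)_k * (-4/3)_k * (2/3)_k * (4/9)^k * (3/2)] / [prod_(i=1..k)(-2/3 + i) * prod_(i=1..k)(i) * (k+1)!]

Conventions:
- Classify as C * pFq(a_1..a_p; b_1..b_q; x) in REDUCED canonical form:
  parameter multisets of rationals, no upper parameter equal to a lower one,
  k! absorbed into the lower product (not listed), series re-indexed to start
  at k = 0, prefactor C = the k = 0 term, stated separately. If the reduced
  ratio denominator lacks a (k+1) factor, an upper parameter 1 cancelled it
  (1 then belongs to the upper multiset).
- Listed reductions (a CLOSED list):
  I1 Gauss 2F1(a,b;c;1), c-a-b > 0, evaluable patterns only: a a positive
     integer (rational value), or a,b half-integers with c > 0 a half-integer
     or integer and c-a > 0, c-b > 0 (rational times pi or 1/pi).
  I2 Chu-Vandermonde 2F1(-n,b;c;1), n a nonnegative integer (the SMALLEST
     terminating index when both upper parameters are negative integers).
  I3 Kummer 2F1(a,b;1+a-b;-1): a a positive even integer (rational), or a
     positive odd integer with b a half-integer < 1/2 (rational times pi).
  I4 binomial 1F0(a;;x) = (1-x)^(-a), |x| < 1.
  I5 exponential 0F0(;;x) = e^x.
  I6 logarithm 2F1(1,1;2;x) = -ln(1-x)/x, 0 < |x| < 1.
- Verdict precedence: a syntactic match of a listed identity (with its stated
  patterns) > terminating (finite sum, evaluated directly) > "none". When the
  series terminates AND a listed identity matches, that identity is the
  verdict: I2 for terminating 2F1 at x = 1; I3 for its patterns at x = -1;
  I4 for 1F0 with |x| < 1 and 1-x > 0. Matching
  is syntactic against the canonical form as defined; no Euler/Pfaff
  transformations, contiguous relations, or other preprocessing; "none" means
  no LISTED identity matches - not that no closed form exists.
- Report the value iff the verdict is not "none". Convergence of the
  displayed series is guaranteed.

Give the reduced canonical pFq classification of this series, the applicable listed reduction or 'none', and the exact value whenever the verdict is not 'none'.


Structural cue: x = (4/9) and the denominator's factorial ratio (prefactor 3/2) is a lower Pochhammer.
Term ratio: r(k) = (4/9) * (k-4/3) (k+2/3) (k+3) / [(k+1/3) (k+2) (k+1)] - poly over poly, x = (4/9) from leading terms; C = 3/2 at k = 0.

Prefactor 3/2, argument 4/9: 3F2 with upper {-4/3, 2/3, 3} over lower {1/3, 2}. Verdict: no listed reduction: x = 4/9 and upper {-4/3, 2/3, 3} fail every I1-I6 pattern.


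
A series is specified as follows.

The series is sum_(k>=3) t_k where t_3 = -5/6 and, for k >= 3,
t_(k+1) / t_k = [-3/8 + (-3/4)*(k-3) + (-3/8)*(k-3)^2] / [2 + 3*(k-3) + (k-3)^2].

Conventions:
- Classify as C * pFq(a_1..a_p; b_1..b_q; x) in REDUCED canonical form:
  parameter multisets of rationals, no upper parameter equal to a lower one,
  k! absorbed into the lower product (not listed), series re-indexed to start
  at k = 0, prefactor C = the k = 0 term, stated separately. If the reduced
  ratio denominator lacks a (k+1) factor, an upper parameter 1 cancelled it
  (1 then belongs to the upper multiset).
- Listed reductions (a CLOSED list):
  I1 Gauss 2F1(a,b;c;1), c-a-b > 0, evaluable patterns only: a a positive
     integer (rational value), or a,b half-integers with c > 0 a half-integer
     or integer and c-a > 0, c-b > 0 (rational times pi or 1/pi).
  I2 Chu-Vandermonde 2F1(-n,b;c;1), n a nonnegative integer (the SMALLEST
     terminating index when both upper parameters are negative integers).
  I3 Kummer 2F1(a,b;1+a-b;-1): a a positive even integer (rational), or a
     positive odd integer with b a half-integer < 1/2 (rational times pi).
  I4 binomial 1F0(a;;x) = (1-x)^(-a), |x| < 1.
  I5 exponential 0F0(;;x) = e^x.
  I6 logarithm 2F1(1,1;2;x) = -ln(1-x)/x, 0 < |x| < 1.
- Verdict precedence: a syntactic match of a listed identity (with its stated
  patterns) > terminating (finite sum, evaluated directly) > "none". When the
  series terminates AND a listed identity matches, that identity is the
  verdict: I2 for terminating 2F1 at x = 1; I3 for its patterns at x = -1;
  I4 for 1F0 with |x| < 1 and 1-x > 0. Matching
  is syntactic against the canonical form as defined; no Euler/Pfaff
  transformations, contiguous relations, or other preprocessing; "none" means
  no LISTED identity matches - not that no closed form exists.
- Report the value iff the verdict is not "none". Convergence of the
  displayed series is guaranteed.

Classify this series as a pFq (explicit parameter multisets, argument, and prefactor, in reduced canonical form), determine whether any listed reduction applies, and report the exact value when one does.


x = -3/8 here; the reduced form reads 2F1, upper {1, 1}, lower {2}, C = -5/6. Verdict: logarithm (I6) matches (the logarithm: parameters (1,1;2), x = -3/8). Its exact value is (-20/9) * ln(11/8).

First insight: from the first term -5/6: the expanded ratio factors over Q; C = -5/6, roots give parameters.
Ratio: r(k) = (-3/8) * (k+1) (k+1) / [(k+2) (k+1)] - rational in k, leading ratio (-3/8); with t_0 = -5/6, classification follows.


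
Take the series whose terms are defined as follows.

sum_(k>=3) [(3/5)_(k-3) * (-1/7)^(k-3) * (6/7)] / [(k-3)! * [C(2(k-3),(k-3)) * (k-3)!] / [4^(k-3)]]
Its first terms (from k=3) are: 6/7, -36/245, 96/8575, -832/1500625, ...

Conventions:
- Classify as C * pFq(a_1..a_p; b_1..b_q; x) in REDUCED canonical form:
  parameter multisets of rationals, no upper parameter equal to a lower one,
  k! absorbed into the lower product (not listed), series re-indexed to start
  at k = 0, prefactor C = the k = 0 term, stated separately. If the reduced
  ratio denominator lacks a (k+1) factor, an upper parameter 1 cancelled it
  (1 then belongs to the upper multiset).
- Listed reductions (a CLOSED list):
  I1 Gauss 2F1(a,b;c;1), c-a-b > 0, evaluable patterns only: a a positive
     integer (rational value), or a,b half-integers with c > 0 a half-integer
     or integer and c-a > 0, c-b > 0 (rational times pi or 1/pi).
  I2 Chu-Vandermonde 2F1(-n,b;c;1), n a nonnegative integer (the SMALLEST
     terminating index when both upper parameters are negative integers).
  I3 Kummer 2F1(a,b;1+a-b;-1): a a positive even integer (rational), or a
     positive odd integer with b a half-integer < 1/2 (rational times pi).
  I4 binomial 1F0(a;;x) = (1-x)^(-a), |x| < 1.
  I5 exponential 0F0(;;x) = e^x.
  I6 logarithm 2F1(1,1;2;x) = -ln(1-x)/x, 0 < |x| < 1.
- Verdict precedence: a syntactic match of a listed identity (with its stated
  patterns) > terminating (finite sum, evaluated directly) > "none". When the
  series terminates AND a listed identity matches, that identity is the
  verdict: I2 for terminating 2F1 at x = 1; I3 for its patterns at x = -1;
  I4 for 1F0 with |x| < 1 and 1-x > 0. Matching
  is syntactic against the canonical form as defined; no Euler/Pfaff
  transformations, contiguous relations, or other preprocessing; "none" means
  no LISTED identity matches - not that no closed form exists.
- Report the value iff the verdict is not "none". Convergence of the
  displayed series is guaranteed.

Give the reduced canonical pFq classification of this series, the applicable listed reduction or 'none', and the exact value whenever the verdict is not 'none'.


x = -1/7 here; the reduced form reads 1F1, upper {3/5}, lower {1/2}, C = 6/7. Verdict: none. Every listed pattern misses the 1F1 form at -1/7, upper {3/5}.

First insight: with t_0 = 6/7, the lower central binomial (prefactor 6/7) hides (1/2)_k.
Step ratio: r(k) = (-1/7) * (k+3/5) / [(k+1/2) (k+1)] ; factor over Q: parameters, x = (-1/7), and C = 6/7.


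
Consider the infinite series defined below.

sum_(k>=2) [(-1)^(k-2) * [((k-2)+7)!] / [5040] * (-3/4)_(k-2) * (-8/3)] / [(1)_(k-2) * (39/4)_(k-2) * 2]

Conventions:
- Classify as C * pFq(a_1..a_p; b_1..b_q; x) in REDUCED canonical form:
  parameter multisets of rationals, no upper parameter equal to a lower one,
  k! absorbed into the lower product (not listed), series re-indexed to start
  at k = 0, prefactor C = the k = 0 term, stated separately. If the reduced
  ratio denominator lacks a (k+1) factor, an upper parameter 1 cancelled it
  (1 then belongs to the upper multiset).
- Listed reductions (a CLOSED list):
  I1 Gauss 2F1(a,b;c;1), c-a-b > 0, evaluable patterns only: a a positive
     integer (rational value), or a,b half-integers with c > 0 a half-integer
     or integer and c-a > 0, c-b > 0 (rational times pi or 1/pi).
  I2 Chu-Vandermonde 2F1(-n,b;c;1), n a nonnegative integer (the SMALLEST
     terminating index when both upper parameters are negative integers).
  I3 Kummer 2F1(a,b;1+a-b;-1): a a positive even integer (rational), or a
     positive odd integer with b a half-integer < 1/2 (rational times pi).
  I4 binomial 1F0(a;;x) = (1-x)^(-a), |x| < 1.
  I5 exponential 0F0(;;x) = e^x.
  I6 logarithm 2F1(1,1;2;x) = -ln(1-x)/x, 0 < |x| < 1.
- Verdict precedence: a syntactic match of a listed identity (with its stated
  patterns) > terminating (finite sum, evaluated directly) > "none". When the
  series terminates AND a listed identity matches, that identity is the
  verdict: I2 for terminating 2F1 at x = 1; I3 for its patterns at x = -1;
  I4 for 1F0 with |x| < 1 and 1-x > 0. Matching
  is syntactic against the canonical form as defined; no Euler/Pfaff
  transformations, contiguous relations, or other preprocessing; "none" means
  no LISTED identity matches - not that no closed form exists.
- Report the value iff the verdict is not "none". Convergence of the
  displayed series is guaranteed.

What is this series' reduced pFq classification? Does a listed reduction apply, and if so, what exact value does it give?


Reduced: x = -1, 2F1, upper = {-3/4, 8}, lower = {39/4}, C = -4/3. Verdict: Kummer (I3) applies (x = -1; c = 39/4 equals 1+a-b for upper {-3/4, 8}: listed pattern). Exact value: -2139/1024.

The tell: t_0 = -4/3 here, and (1)_k (C = -4/3) is k! itself.
Term ratio: r(k) = (-1) * (k-3/4) (k+8) / [(k+39/4) (k+1)] - rational in k. x = (-1); t_0 = -4/3; negate the roots.


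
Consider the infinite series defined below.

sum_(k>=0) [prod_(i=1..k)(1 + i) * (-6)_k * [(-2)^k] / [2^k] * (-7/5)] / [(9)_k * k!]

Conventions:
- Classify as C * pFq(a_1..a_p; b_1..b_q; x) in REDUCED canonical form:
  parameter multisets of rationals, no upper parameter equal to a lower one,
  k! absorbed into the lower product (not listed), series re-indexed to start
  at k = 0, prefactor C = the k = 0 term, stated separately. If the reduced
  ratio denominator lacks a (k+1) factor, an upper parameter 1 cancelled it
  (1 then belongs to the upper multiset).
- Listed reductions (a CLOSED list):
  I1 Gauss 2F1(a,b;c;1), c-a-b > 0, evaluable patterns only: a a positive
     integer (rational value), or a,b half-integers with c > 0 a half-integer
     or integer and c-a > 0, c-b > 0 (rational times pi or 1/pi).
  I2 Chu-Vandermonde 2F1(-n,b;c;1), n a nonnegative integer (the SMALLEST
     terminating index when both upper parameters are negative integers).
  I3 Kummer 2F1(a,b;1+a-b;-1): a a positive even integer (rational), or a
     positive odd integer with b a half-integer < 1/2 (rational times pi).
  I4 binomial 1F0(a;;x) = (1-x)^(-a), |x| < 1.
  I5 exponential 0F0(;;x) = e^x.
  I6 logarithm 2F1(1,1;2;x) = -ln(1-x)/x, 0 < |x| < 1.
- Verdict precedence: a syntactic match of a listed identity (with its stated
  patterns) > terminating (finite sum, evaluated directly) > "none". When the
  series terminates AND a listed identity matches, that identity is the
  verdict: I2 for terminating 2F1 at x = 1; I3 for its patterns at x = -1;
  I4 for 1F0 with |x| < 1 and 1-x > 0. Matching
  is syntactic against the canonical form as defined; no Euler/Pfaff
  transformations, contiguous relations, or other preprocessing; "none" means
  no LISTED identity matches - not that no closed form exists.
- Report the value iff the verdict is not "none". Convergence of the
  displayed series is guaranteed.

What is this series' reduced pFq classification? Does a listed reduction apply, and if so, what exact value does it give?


At argument -1: a 2F1 with upper {-6, 2}, lower {9}, scaled by C = -7/5. Verdict: this is Kummer's theorem (I3) (x = -1; c = 9 equals 1+a-b for upper {-6, 2}: listed pattern). Its exact value is -28/5.

Structural cue: t_0 being -7/5, the running product (C = -7/5, x = -1) telescopes to a rising factorial.
Ratio: r(k) = (-1) * (k-6) (k+2) / [(k+9) (k+1)] - poly over poly, x = (-1) from leading terms; C = -7/5 at k = 0.


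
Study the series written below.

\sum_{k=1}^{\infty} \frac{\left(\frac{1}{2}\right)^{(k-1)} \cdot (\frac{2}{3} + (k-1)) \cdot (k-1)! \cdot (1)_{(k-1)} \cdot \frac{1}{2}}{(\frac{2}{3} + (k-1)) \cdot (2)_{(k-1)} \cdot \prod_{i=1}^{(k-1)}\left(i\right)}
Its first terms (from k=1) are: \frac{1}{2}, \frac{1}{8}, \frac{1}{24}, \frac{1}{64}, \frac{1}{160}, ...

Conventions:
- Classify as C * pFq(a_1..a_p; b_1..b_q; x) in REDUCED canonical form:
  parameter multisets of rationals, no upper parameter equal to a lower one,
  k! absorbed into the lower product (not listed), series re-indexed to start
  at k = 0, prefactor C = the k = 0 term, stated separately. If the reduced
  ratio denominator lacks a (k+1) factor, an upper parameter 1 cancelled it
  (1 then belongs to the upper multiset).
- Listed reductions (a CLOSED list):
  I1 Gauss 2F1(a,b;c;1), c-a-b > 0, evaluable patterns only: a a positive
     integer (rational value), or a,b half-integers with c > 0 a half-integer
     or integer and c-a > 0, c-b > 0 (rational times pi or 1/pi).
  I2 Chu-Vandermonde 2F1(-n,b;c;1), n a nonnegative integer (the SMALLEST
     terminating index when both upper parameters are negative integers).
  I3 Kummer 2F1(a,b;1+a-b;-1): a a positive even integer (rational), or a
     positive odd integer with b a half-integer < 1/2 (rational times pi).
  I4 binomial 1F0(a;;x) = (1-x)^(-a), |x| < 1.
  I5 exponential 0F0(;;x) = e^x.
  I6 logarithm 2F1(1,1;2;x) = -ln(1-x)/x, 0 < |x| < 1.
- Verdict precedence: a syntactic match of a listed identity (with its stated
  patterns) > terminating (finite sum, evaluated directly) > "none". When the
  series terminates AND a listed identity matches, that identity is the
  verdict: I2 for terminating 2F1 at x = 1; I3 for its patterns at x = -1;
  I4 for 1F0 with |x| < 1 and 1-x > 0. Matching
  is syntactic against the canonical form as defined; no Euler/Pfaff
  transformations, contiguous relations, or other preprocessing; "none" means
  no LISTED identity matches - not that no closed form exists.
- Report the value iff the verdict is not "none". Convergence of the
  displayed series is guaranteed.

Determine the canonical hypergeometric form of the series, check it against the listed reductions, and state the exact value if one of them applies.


First insight: from the first term \frac{1}{2}: the product of the first k integers (C = 1/2) is k!.
Ratio: r(k) = \frac{1}{2} * (k+1) (k+1) / [(k+2) (k+1)] - rational in k. x = \frac{1}{2}; t_0 = \frac{1}{2}; negate the roots.

The series (x = \frac{1}{2}) is 2F1: upper {1, 1}, lower {2}, prefactor \frac{1}{2}. Verdict at x = \frac{1}{2}: the I6 logarithm reduction matches (the logarithm: parameters (1,1;2), x = \frac{1}{2}). Sum: \left(-1\right) \cdot \ln\left(\frac{1}{2}\right).


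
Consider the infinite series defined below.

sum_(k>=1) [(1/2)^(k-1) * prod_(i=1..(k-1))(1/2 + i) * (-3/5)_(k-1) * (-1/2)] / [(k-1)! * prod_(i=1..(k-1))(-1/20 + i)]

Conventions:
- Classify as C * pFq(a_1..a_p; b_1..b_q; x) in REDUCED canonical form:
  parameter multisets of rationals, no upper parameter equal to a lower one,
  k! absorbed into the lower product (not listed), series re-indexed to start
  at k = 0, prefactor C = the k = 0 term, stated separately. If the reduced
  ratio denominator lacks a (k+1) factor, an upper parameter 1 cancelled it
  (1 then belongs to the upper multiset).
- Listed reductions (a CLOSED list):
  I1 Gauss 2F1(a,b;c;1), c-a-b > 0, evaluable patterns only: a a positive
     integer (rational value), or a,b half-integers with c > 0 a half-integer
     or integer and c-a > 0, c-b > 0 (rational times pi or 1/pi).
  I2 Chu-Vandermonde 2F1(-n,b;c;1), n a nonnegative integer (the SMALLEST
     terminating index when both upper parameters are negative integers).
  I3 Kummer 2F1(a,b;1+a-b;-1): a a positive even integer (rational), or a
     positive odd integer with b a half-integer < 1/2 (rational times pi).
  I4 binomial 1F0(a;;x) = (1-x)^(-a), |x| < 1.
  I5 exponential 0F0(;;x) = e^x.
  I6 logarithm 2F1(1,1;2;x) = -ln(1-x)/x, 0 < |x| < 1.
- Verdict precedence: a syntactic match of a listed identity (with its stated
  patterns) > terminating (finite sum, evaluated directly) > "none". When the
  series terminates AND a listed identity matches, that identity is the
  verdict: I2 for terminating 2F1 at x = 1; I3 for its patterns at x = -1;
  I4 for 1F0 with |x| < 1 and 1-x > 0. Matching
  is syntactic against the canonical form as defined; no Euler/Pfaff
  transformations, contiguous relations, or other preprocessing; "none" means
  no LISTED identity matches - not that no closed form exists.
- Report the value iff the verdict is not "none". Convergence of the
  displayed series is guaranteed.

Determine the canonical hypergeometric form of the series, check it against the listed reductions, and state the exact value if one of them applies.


Reduced: x = 1/2, 2F1, upper = {-3/5, 3/2}, lower = {19/20}, C = -1/2. Verdict: none - at argument 1/2 the multisets {-3/5, 3/2} ; {19/20} match no listed identity.

Key step: with t_0 = -1/2, the running product (C = -1/2) telescopes to a rising factorial.
Consecutive-term ratio: r(k) = (1/2) * (k-3/5) (k+3/2) / [(k+19/20) (k+1)] ; factor over Q: parameters, x = (1/2), and C = -1/2.


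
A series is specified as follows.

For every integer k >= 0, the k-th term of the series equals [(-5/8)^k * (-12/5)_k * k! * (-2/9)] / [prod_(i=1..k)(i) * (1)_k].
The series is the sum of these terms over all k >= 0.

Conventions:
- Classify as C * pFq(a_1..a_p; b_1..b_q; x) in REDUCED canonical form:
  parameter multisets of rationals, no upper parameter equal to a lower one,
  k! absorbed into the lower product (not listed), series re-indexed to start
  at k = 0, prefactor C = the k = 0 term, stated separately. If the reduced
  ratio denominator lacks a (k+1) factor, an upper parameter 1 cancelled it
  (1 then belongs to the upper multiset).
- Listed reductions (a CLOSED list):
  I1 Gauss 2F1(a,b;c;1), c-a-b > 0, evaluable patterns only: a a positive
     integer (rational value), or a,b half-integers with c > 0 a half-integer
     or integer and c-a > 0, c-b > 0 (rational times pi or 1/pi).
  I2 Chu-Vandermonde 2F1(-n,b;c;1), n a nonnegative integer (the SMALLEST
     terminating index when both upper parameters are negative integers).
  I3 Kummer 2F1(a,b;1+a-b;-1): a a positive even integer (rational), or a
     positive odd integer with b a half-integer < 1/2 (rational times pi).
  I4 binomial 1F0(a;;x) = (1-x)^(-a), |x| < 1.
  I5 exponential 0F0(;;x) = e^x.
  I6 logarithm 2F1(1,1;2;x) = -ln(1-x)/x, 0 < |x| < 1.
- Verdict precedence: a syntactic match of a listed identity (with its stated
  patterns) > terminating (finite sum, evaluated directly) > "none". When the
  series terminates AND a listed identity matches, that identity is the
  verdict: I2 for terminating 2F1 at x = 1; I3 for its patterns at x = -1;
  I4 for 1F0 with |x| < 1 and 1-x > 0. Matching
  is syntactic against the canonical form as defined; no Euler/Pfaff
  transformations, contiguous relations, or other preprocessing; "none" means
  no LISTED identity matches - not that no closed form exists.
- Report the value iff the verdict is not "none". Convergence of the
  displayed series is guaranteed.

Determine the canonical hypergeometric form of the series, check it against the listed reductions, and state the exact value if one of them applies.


Key observation: x = (-5/8) and (1)_k (C = -2/9) is k! itself.
Ratio: r(k) = (-5/8) * (k-12/5) / [(k+1)] - rational in k, leading ratio (-5/8); with t_0 = -2/9, classification follows.

With C = -2/9: the canonical form is 1F0(-12/5; -; -5/8). Verdict: the binomial series (I4) matches (the 1F0 binomial series: exponent 12/5, x = -5/8). Its exact value is (-2/9) * (13/8)^(12/5).


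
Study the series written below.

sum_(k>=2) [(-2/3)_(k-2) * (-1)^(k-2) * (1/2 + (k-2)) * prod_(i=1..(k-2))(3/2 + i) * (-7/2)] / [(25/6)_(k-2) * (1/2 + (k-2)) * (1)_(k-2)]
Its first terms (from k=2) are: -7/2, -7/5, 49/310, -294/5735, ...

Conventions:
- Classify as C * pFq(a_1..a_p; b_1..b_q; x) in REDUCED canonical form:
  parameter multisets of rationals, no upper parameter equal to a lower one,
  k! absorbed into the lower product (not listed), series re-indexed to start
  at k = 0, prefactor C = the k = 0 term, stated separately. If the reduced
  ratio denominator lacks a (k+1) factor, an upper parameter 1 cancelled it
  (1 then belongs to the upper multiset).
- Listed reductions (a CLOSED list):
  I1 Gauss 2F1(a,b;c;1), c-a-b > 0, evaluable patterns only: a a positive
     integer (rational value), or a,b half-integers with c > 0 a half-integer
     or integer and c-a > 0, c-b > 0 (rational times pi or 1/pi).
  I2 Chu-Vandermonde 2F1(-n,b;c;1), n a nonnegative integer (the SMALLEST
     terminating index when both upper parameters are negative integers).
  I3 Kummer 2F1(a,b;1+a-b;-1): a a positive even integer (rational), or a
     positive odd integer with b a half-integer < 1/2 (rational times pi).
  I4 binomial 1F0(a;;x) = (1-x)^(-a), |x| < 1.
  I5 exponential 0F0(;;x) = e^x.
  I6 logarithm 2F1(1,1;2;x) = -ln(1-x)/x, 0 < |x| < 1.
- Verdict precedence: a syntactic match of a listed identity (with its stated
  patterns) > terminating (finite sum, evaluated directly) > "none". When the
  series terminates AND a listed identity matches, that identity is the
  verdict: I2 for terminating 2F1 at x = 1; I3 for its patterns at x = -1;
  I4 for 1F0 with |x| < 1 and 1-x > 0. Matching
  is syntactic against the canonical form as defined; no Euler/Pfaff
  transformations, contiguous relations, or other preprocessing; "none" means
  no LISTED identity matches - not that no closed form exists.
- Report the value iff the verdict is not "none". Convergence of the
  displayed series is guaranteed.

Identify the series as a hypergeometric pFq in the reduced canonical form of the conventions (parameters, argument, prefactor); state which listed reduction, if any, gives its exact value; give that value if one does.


With C = -7/2: the canonical form is 2F1(-2/3, 5/2; 25/6; -1). Verdict: none (x = -1): each listed identity misses the multisets {-2/3, 5/2} ; {25/6}.

Structural cue: x = (-1) and the running product (C = -7/2) telescopes to a rising factorial.
Step ratio: r(k) = (-1) * (k-2/3) (k+5/2) / [(k+25/6) (k+1)] - rational in k, leading ratio (-1); with t_0 = -7/2, classification follows.


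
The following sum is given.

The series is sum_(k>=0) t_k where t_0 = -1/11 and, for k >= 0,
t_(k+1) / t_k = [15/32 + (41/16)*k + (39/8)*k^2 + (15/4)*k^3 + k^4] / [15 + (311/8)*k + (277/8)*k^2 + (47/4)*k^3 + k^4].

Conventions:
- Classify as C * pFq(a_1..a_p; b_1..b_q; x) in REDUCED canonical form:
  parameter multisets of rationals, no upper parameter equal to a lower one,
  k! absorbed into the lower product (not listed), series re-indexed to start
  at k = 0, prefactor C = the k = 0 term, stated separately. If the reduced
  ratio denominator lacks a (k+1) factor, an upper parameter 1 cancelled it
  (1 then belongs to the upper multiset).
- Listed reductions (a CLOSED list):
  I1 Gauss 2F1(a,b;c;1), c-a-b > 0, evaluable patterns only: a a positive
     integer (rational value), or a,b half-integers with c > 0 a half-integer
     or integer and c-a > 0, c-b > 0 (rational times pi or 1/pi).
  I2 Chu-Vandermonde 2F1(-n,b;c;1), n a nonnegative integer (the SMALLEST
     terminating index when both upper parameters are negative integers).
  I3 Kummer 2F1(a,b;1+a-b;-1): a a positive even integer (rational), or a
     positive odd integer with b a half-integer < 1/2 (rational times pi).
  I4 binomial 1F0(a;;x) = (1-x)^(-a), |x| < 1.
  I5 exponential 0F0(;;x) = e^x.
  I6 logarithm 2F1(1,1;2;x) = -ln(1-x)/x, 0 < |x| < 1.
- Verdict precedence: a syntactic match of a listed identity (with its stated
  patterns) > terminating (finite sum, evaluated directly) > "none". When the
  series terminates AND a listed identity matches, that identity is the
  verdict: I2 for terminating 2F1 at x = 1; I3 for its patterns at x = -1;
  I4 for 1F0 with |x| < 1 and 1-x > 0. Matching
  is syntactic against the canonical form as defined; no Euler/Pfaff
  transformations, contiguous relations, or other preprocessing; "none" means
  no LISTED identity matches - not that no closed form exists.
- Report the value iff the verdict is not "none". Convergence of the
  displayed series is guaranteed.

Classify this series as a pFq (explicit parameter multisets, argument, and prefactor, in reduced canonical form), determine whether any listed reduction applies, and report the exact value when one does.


Classification (C = -1/11): 2F1 with upper {1/2, 1/2}, lower {8}, argument x = 1. Verdict (x = 1): the half-integer Gauss pattern (I1) applies (x = 1; upper {1/2, 1/2} half-integers, c = 8 in the evaluable pattern). Value: (-4194304/14171157) / pi.

Key step: with t_0 = -1/11, factor the ratio over Q (prefactor -1/11): negated roots = parameters.
Step ratio: r(k) = 1 * (k+1/2) (k+1/2) / [(k+8) (k+1)] ; factor over Q: parameters, x = 1, and C = -1/11.


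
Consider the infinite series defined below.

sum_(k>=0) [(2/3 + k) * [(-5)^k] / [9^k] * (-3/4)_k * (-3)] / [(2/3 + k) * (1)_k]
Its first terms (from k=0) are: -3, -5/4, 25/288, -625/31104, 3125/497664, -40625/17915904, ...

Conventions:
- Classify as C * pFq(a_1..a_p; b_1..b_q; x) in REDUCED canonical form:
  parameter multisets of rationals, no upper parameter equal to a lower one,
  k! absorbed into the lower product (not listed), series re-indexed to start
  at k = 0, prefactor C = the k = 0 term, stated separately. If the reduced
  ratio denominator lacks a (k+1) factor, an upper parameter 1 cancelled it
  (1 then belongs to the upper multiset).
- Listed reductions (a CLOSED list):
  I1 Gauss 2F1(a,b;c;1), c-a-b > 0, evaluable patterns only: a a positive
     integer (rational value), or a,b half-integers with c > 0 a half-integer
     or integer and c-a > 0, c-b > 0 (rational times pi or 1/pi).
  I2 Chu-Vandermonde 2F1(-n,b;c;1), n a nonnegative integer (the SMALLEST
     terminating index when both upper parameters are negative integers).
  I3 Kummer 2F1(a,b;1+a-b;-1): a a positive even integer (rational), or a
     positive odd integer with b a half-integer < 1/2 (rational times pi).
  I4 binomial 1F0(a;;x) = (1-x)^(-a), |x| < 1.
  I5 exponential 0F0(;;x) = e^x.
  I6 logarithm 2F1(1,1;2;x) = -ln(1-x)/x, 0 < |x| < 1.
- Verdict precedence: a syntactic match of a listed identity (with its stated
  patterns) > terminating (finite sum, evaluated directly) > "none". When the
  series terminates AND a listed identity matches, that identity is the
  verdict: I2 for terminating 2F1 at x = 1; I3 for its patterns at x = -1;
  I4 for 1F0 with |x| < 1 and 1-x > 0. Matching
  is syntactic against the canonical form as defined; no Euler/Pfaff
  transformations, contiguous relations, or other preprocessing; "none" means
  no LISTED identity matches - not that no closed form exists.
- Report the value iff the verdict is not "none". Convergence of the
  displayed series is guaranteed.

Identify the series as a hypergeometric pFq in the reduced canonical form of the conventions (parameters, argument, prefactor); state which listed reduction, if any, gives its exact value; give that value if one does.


At argument -5/9: a 1F0 with upper {-3/4}, lower {-}, scaled by C = -3. Verdict at x = -5/9: the I4 binomial reduction matches (the 1F0 binomial series: exponent 3/4, x = -5/9). Value: (-3) * (14/9)^(3/4).

The tell: t_0 = -3 here, and the two geometric factors (C = -3) combine into one argument.
Adjacent-term ratio: r(k) = (-5/9) * (k-3/4) / [(k+1)] - rational in k. x = (-5/9); t_0 = -3; negate the roots.


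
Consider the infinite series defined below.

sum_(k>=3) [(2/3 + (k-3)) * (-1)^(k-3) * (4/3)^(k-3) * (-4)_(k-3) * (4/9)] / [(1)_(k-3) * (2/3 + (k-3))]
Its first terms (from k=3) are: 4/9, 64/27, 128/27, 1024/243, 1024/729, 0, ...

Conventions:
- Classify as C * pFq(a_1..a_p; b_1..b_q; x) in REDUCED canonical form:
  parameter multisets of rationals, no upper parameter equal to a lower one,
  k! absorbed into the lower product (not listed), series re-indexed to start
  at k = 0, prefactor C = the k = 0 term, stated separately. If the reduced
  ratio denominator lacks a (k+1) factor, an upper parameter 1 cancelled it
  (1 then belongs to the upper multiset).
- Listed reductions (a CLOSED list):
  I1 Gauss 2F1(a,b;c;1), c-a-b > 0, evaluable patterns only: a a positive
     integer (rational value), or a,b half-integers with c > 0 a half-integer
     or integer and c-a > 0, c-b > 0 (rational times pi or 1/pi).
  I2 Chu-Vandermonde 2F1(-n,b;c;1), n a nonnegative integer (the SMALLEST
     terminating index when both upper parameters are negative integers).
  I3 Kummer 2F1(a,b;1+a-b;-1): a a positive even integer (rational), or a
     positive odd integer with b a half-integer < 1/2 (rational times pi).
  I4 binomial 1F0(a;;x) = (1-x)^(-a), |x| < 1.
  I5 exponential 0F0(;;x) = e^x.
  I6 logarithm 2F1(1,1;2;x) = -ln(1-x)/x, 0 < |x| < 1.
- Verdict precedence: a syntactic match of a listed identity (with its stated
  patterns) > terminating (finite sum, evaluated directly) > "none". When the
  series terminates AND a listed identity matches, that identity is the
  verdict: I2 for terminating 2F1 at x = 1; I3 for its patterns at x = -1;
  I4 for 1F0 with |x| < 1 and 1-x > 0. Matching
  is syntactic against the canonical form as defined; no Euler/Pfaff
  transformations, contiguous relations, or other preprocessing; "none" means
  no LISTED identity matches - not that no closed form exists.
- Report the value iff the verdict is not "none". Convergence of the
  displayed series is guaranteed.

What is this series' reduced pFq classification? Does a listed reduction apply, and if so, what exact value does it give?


The series (x = -4/3) is 1F0: upper {-4}, lower {-}, prefactor 4/9. Verdict: terminating. With -4 upstairs the series is a 5-term polynomial sum; evaluated term by term. Value: 9604/729.

Structural cue: t_0 = 4/9 here, and (1)_k (C = 4/9, x = -4/3) is k! itself.
Ratio: r(k) = (-4/3) * (k-4) / [(k+1)] - poly over poly, x = (-4/3) from leading terms; C = 4/9 at k = 0.


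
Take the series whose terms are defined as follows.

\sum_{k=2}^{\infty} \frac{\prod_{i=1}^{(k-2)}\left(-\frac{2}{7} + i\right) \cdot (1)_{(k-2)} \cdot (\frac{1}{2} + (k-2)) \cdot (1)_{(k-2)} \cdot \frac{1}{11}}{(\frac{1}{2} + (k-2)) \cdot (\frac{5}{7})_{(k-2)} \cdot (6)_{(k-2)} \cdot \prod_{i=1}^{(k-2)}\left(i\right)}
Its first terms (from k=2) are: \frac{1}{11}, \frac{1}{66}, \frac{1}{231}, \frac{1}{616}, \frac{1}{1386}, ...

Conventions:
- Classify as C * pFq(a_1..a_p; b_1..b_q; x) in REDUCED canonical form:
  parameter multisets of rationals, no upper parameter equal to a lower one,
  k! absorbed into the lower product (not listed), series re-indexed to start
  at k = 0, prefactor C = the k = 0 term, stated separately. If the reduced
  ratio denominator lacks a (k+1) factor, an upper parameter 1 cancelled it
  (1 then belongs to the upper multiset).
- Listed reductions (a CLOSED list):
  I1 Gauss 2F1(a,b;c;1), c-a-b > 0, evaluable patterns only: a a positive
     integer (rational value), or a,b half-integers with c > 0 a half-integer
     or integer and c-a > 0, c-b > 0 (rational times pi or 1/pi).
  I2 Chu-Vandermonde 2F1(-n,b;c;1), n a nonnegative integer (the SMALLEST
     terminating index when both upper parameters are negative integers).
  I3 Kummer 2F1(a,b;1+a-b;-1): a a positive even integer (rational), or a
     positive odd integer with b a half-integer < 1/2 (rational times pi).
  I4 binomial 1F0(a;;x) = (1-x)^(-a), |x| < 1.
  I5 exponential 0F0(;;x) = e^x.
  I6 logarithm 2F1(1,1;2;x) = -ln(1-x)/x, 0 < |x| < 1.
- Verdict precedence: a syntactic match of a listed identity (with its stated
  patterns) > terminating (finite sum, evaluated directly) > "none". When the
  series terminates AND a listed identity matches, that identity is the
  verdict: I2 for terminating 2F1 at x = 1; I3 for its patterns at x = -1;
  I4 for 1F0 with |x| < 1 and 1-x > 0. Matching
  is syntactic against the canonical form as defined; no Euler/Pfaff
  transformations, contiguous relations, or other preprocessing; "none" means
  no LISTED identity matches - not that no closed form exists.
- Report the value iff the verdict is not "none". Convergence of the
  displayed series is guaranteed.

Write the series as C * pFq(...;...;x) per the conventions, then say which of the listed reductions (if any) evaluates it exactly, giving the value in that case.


x = 1 here; the reduced form reads 2F1, upper {1, 1}, lower {6}, C = \frac{1}{11}. Verdict (x = 1): Gauss (I1, integer-parameter pattern) applies (x = 1: the Gamma ratio telescopes since c-a-b = 4 > 0 and a = 1 in Z>0). Value: \frac{5}{44}.

Key step: x = 1 and the parameter 5/7 appears in both the upper and lower lists and cancels (alongside the other common factor).
Ratio: r(k) = 1 * (k+1) (k+1) / [(k+6) (k+1)] - poly over poly, x = 1 from leading terms; C = \frac{1}{11} at k = 0.
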